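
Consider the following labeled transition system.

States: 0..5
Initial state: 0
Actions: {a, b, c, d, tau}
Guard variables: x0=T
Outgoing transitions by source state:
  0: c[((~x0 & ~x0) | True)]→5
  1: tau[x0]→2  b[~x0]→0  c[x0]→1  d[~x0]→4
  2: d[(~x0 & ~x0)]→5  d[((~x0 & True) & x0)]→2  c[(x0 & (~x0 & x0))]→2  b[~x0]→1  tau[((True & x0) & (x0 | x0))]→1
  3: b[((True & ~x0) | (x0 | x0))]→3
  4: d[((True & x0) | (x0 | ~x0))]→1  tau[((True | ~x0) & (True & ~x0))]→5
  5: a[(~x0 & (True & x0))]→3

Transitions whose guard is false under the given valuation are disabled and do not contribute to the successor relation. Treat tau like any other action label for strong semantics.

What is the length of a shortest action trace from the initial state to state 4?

Answer: UNREACHABLE

Analysis:
Breadth-first toward 4:
  L0 = {0}
  L1 = {5}
4 never appears.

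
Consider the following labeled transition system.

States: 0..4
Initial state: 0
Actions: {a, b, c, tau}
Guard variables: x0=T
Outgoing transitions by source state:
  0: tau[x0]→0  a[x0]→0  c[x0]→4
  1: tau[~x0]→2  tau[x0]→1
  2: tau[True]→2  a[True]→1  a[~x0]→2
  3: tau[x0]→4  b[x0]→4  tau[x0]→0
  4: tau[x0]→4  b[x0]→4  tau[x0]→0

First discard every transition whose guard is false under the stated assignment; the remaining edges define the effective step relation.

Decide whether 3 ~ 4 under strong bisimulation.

Compute ~ classes (split until stable):
  π0 = {{0,1,2,3,4}}
  π1 = {{0},{1},{2},{3,4}}
4 equivalence class(es) (converged in 2)
[3]={3,4}  [4]={3,4}

Answer: BISIMILAR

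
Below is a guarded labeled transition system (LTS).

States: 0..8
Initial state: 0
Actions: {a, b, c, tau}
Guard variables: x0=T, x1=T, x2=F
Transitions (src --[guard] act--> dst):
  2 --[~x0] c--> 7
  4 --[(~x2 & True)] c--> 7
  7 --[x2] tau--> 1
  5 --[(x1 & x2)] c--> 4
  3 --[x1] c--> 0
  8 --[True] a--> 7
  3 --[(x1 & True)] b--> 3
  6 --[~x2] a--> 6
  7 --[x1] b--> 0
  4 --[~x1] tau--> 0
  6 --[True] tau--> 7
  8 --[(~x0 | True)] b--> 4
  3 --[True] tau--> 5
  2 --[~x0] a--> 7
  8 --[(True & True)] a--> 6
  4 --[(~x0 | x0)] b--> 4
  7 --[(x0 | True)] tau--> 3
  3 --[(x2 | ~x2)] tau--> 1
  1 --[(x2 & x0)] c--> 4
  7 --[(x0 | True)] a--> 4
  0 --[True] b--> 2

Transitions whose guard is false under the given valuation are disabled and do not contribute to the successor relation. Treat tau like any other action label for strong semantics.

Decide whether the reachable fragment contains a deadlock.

R = {0,2}
  0: b→2  [1 exit(s)]
  2: ∅  [deadlock]
witness 2: b

Answer: DEADLOCK at state 2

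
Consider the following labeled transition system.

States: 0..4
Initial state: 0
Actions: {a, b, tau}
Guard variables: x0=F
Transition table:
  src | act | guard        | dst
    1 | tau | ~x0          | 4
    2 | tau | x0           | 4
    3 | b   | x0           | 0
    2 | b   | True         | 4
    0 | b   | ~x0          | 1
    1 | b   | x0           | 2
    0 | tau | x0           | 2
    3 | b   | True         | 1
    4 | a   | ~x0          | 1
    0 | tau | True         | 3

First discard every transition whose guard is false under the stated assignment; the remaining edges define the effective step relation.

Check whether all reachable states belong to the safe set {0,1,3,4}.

Allowed set {0,1,3,4}
R = {0,1,3,4}
  0: ok
  1: ok
  3: ok
  4: ok

Answer: INVARIANT HOLDS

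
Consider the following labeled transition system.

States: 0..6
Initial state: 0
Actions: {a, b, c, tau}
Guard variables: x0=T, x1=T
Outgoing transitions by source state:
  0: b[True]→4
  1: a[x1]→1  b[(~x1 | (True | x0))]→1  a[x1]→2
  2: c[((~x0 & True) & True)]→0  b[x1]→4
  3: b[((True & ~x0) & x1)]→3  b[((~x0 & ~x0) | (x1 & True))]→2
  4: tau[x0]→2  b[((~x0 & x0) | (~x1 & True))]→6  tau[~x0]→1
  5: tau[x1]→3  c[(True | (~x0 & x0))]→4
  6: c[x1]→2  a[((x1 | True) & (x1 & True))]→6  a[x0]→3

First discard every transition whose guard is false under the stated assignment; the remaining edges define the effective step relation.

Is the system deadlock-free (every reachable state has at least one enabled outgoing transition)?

Answer: DEADLOCK-FREE

Working:
Reach set: {0,2,4}
  0: b→4  [1 out]
  2: b→4  [1 out]
  4: tau→2  [1 out]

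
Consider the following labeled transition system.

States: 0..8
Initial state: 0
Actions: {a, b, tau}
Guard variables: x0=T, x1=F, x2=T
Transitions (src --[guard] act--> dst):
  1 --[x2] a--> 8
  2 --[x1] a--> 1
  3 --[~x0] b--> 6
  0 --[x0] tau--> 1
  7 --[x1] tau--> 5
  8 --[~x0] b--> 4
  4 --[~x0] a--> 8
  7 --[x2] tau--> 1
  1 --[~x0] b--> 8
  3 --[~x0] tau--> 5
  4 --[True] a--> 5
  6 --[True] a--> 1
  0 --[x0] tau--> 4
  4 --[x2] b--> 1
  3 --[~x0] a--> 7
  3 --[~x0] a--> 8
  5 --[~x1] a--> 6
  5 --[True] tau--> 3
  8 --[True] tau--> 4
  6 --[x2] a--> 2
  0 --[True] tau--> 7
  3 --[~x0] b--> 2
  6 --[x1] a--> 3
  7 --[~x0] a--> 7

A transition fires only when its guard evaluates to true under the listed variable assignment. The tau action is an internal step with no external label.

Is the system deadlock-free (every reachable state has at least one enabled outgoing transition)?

Reachable = {0,1,2,3,4,5,6,7,8}
  0: tau→1  tau→4  tau→7  [3 out]
  1: a→8  [1 out]
  2: ∅  [STUCK]
  3: ∅  [STUCK]
  4: a→5  b→1  [2 out]
  5: a→6  tau→3  [2 out]
  6: a→1  a→2  [2 out]
  7: tau→1  [1 out]
  8: tau→4  [1 out]
witness 2: tau·a·a·a

Answer: DEADLOCK at state 2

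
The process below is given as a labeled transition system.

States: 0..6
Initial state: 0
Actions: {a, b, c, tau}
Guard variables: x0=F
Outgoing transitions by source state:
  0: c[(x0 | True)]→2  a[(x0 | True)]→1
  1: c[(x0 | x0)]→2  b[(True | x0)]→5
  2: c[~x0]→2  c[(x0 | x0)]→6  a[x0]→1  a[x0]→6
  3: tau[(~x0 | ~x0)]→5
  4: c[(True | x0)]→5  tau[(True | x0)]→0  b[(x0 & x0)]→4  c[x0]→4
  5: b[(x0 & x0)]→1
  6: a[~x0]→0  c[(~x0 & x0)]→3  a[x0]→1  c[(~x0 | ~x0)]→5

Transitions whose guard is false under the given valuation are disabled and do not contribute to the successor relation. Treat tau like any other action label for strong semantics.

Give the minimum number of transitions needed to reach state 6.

Answer: UNREACHABLE

Working:
Breadth-first toward 6:
  depth 0: {0}
  depth 1: {1,2}
  depth 2: {5}
6 never appears.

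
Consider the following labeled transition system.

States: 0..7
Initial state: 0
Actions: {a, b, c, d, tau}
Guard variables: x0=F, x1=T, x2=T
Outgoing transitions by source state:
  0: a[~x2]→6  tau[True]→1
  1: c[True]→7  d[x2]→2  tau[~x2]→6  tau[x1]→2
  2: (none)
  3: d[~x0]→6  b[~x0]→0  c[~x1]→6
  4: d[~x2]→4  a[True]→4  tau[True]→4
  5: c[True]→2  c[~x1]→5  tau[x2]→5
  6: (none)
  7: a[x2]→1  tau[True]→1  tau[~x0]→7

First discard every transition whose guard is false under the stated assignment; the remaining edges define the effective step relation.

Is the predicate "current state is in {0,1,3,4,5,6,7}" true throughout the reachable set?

Answer: INVARIANT VIOLATED at state 2

Working:
Allowed set {0,1,3,4,5,6,7}
R = {0,1,2,7}
  0: ok
  1: ok
  2: VIOLATES
  7: ok
counterexample path to 2: tau·d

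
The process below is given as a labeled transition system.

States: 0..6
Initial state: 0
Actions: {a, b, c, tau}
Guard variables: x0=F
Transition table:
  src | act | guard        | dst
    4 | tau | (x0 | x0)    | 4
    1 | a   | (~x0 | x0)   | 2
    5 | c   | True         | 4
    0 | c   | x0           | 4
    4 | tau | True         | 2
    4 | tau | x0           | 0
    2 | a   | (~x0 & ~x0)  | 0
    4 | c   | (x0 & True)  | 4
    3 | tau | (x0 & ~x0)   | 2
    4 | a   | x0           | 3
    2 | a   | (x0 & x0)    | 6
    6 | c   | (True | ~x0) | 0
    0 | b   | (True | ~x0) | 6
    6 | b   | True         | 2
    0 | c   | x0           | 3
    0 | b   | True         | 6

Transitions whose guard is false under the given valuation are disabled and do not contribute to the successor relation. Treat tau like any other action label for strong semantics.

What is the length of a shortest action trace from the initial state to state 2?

Answer: 2

Analysis:
BFS to 2:
  Layer 0: {0}
  Layer 1: {6}
  Layer 2: {2}
2 enters at depth 2; path b·b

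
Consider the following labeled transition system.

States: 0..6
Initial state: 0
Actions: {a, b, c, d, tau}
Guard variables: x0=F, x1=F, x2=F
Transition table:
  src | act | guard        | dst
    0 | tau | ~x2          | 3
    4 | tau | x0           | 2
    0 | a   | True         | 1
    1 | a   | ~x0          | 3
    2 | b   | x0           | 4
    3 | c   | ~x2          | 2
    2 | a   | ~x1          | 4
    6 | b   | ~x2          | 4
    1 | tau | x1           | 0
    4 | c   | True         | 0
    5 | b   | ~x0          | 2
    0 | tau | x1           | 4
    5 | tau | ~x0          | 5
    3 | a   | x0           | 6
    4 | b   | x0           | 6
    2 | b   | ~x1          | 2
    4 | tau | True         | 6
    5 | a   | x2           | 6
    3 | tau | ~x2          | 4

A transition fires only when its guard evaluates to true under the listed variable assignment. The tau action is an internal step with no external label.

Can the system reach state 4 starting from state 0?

Answer: REACHABLE

Trace:
Guard filter leaves 12 enabled edge(s).
Layer 0: {0}
Layer 1: {1,3}  cumulative {0,1,3}
Layer 2: {2,4}  cumulative {0,1,2,3,4}
Layer 3: {6}  cumulative {0,1,2,3,4,6}
R = {0,1,2,3,4,6}
witness 4: tau·tau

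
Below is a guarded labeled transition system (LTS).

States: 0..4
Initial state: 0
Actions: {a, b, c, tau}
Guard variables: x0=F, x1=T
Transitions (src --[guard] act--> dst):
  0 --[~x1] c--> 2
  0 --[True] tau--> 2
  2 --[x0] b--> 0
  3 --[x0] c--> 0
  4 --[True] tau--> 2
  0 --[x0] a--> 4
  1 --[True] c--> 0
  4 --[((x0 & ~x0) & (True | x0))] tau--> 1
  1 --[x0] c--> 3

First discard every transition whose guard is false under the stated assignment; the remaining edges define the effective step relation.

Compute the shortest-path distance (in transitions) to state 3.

Answer: UNREACHABLE

Analysis:
Layered search for 3:
  Layer 0: {0}
  Layer 1: {2}
3 never appears.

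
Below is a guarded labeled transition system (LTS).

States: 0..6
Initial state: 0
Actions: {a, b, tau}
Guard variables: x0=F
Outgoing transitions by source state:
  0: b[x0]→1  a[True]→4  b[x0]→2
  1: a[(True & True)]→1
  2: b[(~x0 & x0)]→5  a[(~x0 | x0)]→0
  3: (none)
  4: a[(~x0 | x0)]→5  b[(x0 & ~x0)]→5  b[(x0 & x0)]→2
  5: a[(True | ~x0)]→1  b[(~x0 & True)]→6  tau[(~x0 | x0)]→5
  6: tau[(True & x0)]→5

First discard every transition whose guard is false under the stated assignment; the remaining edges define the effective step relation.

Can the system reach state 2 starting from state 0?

Answer: UNREACHABLE

Working:
7 transition(s) survive guard evaluation.
L0 = {0}
L1 = {4}  now seen {0,4}
L2 = {5}  now seen {0,4,5}
L3 = {1,6}  now seen {0,1,4,5,6}
R = {0,1,4,5,6}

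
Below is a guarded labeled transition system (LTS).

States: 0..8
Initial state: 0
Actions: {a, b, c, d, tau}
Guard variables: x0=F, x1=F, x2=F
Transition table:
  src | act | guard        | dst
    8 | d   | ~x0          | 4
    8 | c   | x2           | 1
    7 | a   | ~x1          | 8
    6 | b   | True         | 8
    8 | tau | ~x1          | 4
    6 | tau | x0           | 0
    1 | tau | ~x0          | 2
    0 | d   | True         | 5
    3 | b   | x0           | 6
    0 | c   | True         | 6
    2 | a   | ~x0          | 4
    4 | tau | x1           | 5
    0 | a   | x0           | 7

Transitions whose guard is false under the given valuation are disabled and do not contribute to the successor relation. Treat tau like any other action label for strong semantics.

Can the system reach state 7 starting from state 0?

Guard filter leaves 8 enabled edge(s).
depth 0: {0}
depth 1: {5,6}  cumulative {0,5,6}
depth 2: {8}  cumulative {0,5,6,8}
depth 3: {4}  cumulative {0,4,5,6,8}
Reach set: {0,4,5,6,8}

Answer: UNREACHABLE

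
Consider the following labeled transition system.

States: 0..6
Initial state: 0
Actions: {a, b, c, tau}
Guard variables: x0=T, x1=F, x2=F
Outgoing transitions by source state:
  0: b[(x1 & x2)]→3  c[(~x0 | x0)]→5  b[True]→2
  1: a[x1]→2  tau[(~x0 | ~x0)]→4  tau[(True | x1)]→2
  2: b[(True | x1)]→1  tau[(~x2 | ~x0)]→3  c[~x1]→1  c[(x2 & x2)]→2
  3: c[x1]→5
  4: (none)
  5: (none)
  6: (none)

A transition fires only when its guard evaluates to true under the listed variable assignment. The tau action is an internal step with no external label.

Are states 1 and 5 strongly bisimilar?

Answer: NOT BISIMILAR

Trace:
Bisimulation quotient by refinement:
  π0 = {{0,1,2,3,4,5,6}}
  π1 = {{0},{1},{2},{3,4,5,6}}
Fixed point at round 2; 4 class(es).
[1]={1}  [5]={3,4,5,6}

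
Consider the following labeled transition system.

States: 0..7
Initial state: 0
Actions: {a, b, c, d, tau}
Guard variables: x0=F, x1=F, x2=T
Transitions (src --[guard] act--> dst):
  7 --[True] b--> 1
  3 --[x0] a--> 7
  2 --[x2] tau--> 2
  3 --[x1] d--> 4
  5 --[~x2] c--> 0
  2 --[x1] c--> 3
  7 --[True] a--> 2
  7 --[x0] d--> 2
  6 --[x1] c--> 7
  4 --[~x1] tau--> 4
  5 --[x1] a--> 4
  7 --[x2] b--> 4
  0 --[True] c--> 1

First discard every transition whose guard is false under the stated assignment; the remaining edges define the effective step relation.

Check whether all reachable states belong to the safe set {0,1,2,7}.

Answer: INVARIANT HOLDS

Trace:
Allowed set {0,1,2,7}
Reachable = {0,1}
  0: ✓
  1: ✓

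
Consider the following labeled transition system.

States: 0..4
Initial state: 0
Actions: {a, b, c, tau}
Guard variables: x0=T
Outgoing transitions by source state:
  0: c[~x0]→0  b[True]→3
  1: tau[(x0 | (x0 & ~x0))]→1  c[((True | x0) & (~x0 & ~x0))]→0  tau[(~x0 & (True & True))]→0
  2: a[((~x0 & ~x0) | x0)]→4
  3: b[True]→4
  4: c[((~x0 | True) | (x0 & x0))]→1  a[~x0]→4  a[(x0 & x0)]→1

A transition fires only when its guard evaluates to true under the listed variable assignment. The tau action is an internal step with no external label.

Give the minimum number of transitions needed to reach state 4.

Answer: 2

Trace:
Breadth-first toward 4:
  Layer 0: {0}
  Layer 1: {3}
  Layer 2: {4}
depth(4)=2, e.g. b·b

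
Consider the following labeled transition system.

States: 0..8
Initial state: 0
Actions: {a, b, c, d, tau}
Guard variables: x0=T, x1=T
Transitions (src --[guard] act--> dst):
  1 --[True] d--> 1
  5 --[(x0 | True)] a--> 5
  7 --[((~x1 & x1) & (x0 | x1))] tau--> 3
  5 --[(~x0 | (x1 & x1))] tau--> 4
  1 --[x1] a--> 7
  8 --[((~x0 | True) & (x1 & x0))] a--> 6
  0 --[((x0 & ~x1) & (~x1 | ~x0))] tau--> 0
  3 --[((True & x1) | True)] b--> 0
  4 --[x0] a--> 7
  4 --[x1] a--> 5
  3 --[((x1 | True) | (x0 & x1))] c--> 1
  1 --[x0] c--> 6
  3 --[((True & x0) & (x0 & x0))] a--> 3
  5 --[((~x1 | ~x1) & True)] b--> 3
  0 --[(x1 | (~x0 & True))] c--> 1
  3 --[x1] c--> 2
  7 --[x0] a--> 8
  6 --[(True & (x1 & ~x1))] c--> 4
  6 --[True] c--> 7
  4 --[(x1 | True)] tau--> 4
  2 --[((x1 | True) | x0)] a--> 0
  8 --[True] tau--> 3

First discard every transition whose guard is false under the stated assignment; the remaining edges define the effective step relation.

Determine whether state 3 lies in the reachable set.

Answer: REACHABLE

Analysis:
18 transition(s) survive guard evaluation.
L0 = {0}
L1 = {1}  now seen {0,1}
L2 = {6,7}  now seen {0,1,6,7}
L3 = {8}  now seen {0,1,6,7,8}
L4 = {3}  now seen {0,1,3,6,7,8}
L5 = {2}  now seen {0,1,2,3,6,7,8}
R = {0,1,2,3,6,7,8}
Path to 3: c·a·a·tau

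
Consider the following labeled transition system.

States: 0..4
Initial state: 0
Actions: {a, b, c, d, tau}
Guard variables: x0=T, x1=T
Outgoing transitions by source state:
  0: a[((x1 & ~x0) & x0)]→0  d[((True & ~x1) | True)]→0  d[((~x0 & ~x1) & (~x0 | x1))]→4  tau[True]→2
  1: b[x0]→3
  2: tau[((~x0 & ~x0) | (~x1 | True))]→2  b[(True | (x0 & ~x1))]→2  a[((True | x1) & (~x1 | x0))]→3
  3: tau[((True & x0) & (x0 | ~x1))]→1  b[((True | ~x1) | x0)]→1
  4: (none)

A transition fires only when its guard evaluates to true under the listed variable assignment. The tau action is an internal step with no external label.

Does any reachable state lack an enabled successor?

Answer: DEADLOCK-FREE

Working:
R = {0,1,2,3}
  0: d→0  tau→2  [2 exit(s)]
  1: b→3  [1 exit(s)]
  2: a→3  b→2  tau→2  [3 exit(s)]
  3: b→1  tau→1  [2 exit(s)]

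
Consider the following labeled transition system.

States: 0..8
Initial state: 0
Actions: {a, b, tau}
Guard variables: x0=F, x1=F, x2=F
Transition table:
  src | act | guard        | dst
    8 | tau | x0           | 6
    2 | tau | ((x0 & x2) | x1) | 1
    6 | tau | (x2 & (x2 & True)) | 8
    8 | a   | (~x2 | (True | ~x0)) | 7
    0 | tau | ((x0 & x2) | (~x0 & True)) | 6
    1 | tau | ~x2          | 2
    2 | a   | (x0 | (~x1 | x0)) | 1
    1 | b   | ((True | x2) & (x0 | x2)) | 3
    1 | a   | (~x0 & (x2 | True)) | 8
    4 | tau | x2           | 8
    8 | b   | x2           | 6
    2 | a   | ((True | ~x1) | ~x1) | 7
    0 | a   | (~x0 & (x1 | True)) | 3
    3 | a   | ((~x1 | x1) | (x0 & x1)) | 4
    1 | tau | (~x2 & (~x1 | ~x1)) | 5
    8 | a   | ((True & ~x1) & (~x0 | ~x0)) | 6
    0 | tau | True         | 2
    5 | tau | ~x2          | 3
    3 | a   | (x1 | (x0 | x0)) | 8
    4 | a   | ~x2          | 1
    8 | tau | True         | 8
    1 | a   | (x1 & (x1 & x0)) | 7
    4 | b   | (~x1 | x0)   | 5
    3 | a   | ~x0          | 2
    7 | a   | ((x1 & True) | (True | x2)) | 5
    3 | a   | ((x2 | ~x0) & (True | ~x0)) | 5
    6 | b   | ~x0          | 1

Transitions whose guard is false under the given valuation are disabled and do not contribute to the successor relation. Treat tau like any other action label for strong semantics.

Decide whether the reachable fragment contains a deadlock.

Reach set: {0,1,2,3,4,5,6,7,8}
  0: a→3  tau→2  tau→6  [3 exit(s)]
  1: a→8  tau→2  tau→5  [3 exit(s)]
  2: a→1  a→7  [2 exit(s)]
  3: a→2  a→4  a→5  [3 exit(s)]
  4: a→1  b→5  [2 exit(s)]
  5: tau→3  [1 exit(s)]
  6: b→1  [1 exit(s)]
  7: a→5  [1 exit(s)]
  8: a→6  a→7  tau→8  [3 exit(s)]

Answer: DEADLOCK-FREE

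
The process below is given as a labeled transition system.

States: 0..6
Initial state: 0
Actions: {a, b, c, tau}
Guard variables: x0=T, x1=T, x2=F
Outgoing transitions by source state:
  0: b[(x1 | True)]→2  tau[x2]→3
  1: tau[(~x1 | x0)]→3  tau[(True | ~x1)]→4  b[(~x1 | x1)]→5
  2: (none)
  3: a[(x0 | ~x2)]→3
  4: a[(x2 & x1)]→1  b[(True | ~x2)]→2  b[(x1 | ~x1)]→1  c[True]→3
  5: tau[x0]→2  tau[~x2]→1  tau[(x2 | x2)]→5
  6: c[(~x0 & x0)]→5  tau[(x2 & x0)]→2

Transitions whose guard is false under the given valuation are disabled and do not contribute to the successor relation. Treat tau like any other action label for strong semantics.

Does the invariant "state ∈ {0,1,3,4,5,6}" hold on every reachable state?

Allowed set {0,1,3,4,5,6}
Reachable = {0,2}
  0: safe
  2: VIOLATES
reach 2 via b — violates

Answer: INVARIANT VIOLATED at state 2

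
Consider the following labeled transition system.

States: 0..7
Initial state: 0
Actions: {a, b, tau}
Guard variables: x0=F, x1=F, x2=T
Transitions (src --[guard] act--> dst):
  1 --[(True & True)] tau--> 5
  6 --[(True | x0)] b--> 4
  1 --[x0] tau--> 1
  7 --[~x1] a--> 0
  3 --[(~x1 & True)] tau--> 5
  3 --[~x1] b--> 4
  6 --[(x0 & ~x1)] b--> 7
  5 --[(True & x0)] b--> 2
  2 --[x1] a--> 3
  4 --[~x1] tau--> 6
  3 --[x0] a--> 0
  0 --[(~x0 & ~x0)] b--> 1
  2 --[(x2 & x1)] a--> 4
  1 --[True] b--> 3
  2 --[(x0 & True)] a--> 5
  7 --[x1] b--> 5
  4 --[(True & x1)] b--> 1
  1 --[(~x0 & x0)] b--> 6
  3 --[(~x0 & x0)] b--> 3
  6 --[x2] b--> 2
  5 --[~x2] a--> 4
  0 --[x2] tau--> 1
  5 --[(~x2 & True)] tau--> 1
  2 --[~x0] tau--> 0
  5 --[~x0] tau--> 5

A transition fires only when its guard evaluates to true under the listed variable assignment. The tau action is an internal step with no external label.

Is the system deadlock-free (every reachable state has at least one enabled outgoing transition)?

Reach set: {0,1,2,3,4,5,6}
  0: b→1  tau→1  [2 out]
  1: b→3  tau→5  [2 out]
  2: tau→0  [1 out]
  3: b→4  tau→5  [2 out]
  4: tau→6  [1 out]
  5: tau→5  [1 out]
  6: b→2  b→4  [2 out]

Answer: DEADLOCK-FREE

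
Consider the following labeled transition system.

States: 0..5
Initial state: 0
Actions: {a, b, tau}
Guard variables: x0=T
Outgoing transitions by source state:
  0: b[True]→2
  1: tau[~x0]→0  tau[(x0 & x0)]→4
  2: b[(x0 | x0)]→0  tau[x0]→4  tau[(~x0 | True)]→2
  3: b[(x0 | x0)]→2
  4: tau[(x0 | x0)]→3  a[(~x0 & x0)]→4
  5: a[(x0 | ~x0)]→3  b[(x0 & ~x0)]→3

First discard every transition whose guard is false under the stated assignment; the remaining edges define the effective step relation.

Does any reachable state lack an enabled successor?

Answer: DEADLOCK-FREE

Analysis:
Reachable = {0,2,3,4}
  0: b→2  [deg 1]
  2: b→0  tau→2  tau→4  [deg 3]
  3: b→2  [deg 1]
  4: tau→3  [deg 1]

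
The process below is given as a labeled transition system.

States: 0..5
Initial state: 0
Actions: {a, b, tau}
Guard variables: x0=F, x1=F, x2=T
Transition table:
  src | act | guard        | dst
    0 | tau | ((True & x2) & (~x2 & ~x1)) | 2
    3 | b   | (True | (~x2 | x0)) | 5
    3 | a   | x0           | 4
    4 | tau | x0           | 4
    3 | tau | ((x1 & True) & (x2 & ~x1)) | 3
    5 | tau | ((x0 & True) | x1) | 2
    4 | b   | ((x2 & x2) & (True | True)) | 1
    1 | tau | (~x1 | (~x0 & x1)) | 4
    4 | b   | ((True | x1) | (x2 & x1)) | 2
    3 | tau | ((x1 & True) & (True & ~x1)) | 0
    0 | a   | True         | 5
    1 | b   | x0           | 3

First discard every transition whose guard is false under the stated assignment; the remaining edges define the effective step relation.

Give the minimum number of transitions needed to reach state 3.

Layered search for 3:
  depth 0: {0}
  depth 1: {5}
3 never appears.

Answer: UNREACHABLE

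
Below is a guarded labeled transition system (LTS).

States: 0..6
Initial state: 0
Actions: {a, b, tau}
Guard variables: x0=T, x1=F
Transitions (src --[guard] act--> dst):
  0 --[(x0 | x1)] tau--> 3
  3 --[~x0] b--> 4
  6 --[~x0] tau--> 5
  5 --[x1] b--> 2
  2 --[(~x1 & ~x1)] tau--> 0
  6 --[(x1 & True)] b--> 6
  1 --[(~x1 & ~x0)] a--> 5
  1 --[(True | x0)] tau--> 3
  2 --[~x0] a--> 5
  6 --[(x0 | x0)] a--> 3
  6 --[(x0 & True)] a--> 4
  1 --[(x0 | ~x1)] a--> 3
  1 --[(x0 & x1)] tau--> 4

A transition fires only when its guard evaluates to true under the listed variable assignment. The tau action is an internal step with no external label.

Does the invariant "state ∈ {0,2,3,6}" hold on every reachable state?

Answer: INVARIANT HOLDS

Working:
Allowed set {0,2,3,6}
R = {0,3}
  0: ✓
  3: ✓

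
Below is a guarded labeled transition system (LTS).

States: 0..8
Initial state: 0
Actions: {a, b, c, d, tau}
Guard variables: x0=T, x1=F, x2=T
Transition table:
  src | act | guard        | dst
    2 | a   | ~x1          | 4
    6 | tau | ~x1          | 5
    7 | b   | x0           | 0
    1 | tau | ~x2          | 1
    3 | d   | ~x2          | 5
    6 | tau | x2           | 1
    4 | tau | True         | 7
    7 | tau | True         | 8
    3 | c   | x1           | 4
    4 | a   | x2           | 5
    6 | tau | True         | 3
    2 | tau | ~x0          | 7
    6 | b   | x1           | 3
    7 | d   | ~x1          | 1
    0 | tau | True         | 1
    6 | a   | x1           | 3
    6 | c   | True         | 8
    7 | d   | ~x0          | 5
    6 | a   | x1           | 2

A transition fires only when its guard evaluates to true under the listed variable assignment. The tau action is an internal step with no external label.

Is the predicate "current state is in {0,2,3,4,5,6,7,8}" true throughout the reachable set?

Answer: INVARIANT VIOLATED at state 1

Working:
Safe = {0,2,3,4,5,6,7,8}
R = {0,1}
  0: safe
  1: ✗ unsafe
reach 1 via tau — violates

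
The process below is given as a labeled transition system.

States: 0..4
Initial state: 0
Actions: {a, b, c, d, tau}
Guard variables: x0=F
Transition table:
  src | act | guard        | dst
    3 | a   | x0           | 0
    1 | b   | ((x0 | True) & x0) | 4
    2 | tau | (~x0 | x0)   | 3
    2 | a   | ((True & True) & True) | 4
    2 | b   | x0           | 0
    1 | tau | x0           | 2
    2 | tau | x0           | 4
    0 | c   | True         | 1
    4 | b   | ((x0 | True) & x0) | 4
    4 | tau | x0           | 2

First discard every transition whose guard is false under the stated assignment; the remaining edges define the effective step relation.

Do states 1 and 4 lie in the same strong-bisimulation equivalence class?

Answer: BISIMILAR

Trace:
Refine partition for ~:
  round 0: {{0,1,2,3,4}}
  round 1: {{0},{1,3,4},{2}}
Fixed point at round 2; 3 class(es).
class of 1: {1,3,4}; class of 4: {1,3,4}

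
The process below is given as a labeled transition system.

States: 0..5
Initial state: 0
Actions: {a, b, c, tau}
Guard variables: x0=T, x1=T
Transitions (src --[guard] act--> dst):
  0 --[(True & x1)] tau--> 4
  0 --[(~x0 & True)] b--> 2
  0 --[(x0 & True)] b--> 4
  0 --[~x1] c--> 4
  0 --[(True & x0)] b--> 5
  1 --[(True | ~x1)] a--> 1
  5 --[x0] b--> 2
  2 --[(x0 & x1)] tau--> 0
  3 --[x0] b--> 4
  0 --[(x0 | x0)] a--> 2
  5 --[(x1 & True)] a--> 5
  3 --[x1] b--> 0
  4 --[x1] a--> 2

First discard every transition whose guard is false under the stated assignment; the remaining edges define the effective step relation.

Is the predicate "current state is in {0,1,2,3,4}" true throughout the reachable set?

Answer: INVARIANT VIOLATED at state 5

Trace:
Allowed set {0,1,2,3,4}
Reachable = {0,2,4,5}
  0: ✓
  2: ✓
  4: ✓
  5: VIOLATES
counterexample path to 5: b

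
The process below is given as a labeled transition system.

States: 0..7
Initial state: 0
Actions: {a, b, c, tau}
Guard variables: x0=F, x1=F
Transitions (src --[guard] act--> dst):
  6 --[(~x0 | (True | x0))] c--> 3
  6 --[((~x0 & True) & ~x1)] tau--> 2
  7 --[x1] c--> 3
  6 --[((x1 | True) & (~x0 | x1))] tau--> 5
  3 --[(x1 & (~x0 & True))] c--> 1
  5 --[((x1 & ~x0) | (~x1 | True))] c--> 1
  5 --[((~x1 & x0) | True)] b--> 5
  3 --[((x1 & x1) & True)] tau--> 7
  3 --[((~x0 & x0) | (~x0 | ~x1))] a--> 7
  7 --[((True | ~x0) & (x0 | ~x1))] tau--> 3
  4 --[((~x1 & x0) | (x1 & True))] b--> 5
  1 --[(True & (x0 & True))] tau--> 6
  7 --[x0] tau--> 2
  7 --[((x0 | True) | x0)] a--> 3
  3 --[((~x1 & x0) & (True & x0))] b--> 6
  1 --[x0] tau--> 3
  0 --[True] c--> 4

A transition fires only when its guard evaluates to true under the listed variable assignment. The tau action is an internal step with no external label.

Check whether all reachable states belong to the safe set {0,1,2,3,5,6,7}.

Answer: INVARIANT VIOLATED at state 4

Working:
Safe = {0,1,2,3,5,6,7}
Reachable = {0,4}
  0: safe
  4: ✗ unsafe
counterexample path to 4: c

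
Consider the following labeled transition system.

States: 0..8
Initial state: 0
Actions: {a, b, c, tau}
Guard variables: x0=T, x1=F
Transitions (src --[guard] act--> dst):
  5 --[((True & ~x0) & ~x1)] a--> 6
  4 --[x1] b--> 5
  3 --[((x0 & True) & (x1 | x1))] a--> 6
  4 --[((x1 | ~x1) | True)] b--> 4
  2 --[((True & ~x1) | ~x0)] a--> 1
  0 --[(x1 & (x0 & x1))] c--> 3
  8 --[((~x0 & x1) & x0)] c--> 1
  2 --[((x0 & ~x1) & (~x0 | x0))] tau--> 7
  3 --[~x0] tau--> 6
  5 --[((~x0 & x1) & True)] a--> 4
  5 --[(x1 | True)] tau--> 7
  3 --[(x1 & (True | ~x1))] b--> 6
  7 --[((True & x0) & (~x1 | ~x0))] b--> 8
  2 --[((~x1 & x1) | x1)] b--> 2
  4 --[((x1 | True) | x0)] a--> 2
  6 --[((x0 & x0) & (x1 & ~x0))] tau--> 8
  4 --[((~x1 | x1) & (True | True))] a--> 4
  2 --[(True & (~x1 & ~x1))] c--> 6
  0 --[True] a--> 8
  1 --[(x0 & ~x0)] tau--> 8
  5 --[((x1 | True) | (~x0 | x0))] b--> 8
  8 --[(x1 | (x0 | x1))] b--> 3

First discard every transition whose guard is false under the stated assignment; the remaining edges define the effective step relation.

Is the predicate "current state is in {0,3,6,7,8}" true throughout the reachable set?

Answer: INVARIANT HOLDS

Working:
Allowed set {0,3,6,7,8}
Reach set: {0,3,8}
  0: ok
  3: ok
  8: ok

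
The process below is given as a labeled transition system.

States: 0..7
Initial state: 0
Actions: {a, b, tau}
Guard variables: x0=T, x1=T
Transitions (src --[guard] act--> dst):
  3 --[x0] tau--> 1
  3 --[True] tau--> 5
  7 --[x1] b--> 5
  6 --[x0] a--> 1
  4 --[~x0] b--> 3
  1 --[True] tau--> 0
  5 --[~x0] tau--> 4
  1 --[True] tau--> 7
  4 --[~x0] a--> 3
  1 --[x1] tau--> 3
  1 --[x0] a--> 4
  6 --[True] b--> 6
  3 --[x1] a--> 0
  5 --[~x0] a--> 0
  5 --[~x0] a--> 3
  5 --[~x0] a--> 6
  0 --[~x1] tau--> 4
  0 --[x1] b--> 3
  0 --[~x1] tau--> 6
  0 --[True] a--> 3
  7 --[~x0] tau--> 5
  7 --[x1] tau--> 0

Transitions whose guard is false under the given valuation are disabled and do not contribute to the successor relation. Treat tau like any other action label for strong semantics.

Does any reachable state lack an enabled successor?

R = {0,1,3,4,5,7}
  0: a→3  b→3  [2 out]
  1: a→4  tau→0  tau→3  tau→7  [4 out]
  3: a→0  tau→1  tau→5  [3 out]
  4: ∅  [STUCK]
  5: ∅  [STUCK]
  7: b→5  tau→0  [2 out]
Path to 4: b·tau·a

Answer: DEADLOCK at state 4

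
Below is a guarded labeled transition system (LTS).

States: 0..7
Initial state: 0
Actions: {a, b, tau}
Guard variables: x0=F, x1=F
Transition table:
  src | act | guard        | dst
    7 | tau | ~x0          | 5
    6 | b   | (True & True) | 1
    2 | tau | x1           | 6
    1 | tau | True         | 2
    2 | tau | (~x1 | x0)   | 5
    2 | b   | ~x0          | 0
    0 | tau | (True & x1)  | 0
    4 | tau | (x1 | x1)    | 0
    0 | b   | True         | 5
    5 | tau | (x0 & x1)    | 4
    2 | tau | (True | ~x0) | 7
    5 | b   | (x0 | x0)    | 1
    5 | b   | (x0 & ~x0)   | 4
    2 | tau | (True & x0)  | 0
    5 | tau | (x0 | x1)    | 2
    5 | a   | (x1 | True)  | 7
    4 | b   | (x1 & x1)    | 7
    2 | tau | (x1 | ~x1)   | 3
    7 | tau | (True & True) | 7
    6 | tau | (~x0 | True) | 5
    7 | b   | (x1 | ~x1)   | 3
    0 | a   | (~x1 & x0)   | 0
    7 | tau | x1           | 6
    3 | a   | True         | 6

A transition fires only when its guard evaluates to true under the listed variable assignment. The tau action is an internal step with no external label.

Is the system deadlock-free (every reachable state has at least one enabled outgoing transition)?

Answer: DEADLOCK-FREE

Working:
Reach set: {0,1,2,3,5,6,7}
  0: b→5  [deg 1]
  1: tau→2  [deg 1]
  2: b→0  tau→3  tau→5  tau→7  [deg 4]
  3: a→6  [deg 1]
  5: a→7  [deg 1]
  6: b→1  tau→5  [deg 2]
  7: b→3  tau→5  tau→7  [deg 3]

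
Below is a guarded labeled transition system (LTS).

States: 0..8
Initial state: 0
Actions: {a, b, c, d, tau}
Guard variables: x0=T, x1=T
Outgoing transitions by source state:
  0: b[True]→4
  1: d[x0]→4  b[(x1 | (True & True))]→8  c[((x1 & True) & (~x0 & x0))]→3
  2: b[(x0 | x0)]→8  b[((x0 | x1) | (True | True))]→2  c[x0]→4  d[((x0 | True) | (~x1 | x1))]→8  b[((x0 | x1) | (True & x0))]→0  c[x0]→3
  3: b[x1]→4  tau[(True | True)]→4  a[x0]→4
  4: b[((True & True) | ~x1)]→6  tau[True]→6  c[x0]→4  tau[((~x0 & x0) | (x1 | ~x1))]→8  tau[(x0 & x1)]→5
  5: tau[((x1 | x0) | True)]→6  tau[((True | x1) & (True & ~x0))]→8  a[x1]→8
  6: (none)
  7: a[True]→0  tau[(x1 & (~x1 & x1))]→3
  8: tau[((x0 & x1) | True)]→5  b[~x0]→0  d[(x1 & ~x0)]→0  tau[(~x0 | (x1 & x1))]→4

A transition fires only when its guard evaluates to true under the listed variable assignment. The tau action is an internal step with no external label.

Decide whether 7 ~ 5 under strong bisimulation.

Answer: NOT BISIMILAR

Trace:
Bisimulation quotient by refinement:
  round 0: {{0,1,2,3,4,5,6,7,8}}
  round 1: {{0},{1},{2},{3},{4},{5},{6},{7},{8}}
stable after 2 split(s): 9 block(s)
7∈{7}, 5∈{5}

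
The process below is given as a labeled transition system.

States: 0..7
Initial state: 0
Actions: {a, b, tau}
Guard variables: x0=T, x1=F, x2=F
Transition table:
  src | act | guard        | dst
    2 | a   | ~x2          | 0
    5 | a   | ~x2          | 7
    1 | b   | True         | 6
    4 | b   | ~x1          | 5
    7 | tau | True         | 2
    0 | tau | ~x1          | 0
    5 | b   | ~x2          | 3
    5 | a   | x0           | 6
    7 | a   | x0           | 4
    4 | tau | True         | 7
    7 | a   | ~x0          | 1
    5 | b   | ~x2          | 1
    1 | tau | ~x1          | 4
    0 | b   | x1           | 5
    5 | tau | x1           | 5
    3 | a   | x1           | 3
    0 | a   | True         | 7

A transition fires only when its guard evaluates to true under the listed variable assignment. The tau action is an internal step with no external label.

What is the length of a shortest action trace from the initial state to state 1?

Breadth-first toward 1:
  depth 0: {0}
  depth 1: {7}
  depth 2: {2,4}
  depth 3: {5}
  depth 4: {1,3,6}
first hit 1 at d=4 via a·a·b·b

Answer: 4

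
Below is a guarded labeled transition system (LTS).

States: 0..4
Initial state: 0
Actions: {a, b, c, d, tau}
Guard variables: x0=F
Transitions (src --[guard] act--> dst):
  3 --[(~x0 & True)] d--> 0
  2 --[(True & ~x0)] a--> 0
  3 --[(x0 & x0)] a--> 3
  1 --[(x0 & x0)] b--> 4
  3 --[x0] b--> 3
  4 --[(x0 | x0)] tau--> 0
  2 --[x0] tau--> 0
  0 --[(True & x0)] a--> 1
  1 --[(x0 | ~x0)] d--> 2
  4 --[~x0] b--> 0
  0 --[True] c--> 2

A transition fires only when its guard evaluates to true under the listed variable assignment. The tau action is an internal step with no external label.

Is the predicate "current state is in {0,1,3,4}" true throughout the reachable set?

Answer: INVARIANT VIOLATED at state 2

Trace:
Safe = {0,1,3,4}
R = {0,2}
  0: ok
  2: ✗ unsafe
counterexample path to 2: c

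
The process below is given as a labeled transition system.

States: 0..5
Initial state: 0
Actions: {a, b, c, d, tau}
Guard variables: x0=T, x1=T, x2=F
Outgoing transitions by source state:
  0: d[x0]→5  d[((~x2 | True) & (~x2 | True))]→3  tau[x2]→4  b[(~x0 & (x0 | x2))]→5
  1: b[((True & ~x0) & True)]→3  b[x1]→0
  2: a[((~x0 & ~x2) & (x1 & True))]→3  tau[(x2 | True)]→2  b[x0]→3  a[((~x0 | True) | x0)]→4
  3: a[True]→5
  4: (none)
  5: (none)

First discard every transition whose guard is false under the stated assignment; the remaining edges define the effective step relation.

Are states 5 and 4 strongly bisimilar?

Answer: BISIMILAR

Analysis:
Refine partition for ~:
  P[0] = {{0,1,2,3,4,5}}
  P[1] = {{0},{1},{2},{3},{4,5}}
stable after 2 split(s): 5 block(s)
[5]={4,5}  [4]={4,5}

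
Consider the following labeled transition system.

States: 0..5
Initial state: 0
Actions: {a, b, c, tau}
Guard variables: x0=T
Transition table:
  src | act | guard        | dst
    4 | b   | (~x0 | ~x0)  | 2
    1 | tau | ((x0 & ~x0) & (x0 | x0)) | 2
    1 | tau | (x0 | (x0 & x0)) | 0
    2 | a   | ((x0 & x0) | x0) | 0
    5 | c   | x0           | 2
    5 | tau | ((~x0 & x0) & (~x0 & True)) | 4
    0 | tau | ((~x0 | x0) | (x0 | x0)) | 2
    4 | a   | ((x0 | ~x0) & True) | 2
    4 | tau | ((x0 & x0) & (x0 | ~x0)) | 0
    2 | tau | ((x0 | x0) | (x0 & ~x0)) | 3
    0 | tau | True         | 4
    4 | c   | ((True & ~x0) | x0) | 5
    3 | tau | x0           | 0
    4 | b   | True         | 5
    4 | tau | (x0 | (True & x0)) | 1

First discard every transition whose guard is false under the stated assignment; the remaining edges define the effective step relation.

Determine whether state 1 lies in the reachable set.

Guard filter leaves 12 enabled edge(s).
depth 0: {0}
depth 1: {2,4}  total {0,2,4}
depth 2: {1,3,5}  total {0,1,2,3,4,5}
R = {0,1,2,3,4,5}
witness 1: tau·tau

Answer: REACHABLE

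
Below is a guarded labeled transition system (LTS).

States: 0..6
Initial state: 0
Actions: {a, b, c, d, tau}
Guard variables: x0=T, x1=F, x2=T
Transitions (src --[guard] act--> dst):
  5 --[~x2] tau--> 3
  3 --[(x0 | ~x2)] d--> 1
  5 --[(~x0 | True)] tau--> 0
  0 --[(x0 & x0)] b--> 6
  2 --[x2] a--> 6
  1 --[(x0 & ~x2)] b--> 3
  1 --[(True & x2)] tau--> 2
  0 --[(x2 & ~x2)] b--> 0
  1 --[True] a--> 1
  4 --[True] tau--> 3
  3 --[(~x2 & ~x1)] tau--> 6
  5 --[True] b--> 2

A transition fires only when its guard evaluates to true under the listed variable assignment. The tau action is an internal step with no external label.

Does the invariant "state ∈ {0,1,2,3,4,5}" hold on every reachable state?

Inv-set: {0,1,2,3,4,5}
R = {0,6}
  0: ok
  6: outside
witness against invariant: b → 6

Answer: INVARIANT VIOLATED at state 6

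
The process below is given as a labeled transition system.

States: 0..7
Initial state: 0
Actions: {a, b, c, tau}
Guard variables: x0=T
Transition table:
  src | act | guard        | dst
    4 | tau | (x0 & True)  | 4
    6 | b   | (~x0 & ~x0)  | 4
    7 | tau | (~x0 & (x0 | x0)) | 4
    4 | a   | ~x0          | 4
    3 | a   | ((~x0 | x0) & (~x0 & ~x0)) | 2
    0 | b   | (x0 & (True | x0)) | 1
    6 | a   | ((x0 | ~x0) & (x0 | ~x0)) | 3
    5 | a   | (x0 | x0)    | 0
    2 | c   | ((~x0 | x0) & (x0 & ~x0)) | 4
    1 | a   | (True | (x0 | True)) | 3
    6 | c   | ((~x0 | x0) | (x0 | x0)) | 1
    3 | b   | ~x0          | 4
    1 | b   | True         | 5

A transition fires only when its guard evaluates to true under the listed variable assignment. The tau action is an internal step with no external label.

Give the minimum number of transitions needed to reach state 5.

Answer: 2

Analysis:
Layered search for 5:
  Layer 0: {0}
  Layer 1: {1}
  Layer 2: {3,5}
5 enters at depth 2; path b·b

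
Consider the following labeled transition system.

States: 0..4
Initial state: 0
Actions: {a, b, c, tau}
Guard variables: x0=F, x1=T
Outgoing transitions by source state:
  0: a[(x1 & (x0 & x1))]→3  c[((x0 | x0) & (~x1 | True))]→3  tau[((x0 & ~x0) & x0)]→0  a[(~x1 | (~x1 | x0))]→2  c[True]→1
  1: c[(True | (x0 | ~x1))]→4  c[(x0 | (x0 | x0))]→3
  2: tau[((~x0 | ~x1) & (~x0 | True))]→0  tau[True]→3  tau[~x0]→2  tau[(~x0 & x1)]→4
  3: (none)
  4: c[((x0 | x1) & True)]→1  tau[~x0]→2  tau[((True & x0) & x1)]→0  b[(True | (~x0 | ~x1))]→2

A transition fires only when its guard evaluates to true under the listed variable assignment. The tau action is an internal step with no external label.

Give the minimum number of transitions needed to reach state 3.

Answer: 4

Analysis:
Layered search for 3:
  L0 = {0}
  L1 = {1}
  L2 = {4}
  L3 = {2}
  L4 = {3}
depth(3)=4, e.g. c·c·b·tau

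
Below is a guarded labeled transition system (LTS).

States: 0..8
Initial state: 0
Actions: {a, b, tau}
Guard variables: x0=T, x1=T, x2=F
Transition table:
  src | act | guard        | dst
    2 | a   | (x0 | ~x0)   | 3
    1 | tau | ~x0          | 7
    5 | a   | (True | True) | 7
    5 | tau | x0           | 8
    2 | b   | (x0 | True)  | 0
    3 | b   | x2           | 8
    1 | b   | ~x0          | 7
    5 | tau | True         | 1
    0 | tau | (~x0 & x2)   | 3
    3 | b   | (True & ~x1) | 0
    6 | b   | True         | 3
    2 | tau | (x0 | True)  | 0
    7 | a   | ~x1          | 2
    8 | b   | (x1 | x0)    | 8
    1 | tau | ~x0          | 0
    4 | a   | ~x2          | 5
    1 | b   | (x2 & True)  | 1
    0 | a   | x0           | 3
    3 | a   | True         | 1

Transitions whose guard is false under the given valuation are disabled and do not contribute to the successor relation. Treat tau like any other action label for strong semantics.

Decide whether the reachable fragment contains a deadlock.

Answer: DEADLOCK at state 1

Working:
Reach set: {0,1,3}
  0: a→3  [1 out]
  1: ∅  [STUCK]
  3: a→1  [1 out]
witness 1: a·a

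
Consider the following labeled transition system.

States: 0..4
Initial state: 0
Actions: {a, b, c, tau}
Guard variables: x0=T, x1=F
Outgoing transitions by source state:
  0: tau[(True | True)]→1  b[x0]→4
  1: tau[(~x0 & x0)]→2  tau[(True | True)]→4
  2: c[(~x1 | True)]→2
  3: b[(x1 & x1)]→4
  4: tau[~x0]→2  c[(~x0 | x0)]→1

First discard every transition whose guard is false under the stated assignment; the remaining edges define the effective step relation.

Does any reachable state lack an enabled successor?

Reach set: {0,1,4}
  0: b→4  tau→1  [deg 2]
  1: tau→4  [deg 1]
  4: c→1  [deg 1]

Answer: DEADLOCK-FREE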